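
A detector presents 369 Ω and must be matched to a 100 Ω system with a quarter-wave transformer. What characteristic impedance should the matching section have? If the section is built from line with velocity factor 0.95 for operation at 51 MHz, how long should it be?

Z_qwt = √(Z_0·R_L) = √(100 × 369) = √36900
λ = 0.95·c/f = 5.59 m, so l = λ/4 = 1.4 m

Z_qwt ≈ 192 Ω; length ≈ 1.4 m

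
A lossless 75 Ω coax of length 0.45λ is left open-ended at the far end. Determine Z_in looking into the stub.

Z_in ≈ +j231 Ω

βl = 2π × 0.45 = 162°
tan(βl) = -0.325
For an open-ended stub, Z_in = −jZ_0·cot(βl) = −jZ_0/tan(βl)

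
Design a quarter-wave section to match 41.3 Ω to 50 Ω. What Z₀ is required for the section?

Z_qwt = √(Z_0·R_L) = √(50 × 41.3) = √2065

Z_qwt ≈ 45.4 Ω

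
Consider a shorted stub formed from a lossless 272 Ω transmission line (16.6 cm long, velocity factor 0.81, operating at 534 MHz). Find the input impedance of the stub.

Z_in ≈ −j309 Ω

λ = v/f = 0.81·c / 534 MHz = 0.455 m
βl = 2π·l/λ = 2π × 0.365 = 131°
tan(βl) = -1.14
For a shorted stub, Z_in = jZ_0·tan(βl)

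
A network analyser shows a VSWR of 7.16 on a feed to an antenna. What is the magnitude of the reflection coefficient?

|Γ| ≈ 0.755

|Γ| = (S − 1)/(S + 1) = (7.16 − 1)/(7.16 + 1) = 6.16/8.16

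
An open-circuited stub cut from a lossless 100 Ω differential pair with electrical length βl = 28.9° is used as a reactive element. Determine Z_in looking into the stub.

tan(βl) = 0.552
For an open-circuited stub, Z_in = −jZ_0·cot(βl) = −jZ_0/tan(βl)

Z_in ≈ −j181 Ω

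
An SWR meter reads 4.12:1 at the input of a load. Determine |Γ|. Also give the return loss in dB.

|Γ| ≈ 0.609; return loss ≈ 4.3 dB

|Γ| = (S − 1)/(S + 1) = (4.12 − 1)/(4.12 + 1) = 3.12/5.12
RL = −20·log₁₀|Γ| = −20·log₁₀(0.609)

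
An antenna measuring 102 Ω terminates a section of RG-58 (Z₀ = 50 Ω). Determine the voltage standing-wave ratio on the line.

For a purely resistive load, VSWR = R_L/Z_0 or Z_0/R_L (whichever > 1) = 102/50

VSWR ≈ 2.04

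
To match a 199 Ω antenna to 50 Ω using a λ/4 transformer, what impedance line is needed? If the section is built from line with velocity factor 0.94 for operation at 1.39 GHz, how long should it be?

Z_qwt = √(Z_0·R_L) = √(50 × 199) = √9950
λ = 0.94·c/f = 0.203 m, so l = λ/4 = 0.0507 m

Z_qwt ≈ 99.7 Ω; length ≈ 5.07 cm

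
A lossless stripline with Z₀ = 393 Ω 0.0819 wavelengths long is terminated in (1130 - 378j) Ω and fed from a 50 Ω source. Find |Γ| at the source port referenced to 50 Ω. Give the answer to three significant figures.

|Γ| ≈ 0.892

βl = 2π × 0.0819 = 29.5°
tan(βl) = 0.565
Z_in = Z_0·(Z_L + jZ_0·tanβl)/(Z_0 + jZ_L·tanβl) = 297 − j413 Ω
Γ_s = (Z_in − Z_s)/(Z_in + Z_s) = (247 − j413)/(347 − j413), |Γ_s| = 0.892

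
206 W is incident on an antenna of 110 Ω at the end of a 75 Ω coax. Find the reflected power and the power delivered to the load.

Γ = (110 − 75)/(110 + 75) = 0.189
|Γ|² = 0.0358
P_refl = |Γ|²·P_inc = 7.37 W, P_del = (1 − |Γ|²)·P_inc = 199 W

P_reflected ≈ 7.37 W; P_delivered ≈ 199 W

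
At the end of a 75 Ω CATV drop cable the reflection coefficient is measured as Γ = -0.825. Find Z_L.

Z_L ≈ 7.19 Ω

Z_L = Z_0·(1 + Γ)/(1 − Γ) = 75·(0.175)/(1.82)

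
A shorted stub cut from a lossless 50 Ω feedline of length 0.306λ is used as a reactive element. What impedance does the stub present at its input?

βl = 2π × 0.306 = 110°
tan(βl) = -2.72
For a shorted stub, Z_in = jZ_0·tan(βl)

Z_in ≈ −j136 Ω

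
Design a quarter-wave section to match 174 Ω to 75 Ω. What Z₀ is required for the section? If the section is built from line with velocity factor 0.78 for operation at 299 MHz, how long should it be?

Z_qwt = √(Z_0·R_L) = √(75 × 174) = √13050
λ = 0.78·c/f = 0.783 m, so l = λ/4 = 0.196 m

Z_qwt ≈ 114 Ω; length ≈ 19.6 cm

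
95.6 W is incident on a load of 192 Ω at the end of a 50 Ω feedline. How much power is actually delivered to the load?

P_delivered ≈ 62.7 W

Γ = (192 − 50)/(192 + 50) = 0.587
|Γ|² = 0.344
P_refl = |Γ|²·P_inc = 32.9 W, P_del = (1 − |Γ|²)·P_inc = 62.7 W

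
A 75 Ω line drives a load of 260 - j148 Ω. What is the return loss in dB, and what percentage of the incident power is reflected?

RL ≈ 3.78 dB; 41.8% of incident power reflected

Γ = (185 − j148)/(335 − j148), |Γ| = 0.647
RL = −20·log₁₀(0.647) = 3.78 dB
P_refl/P_inc = |Γ|² = 0.418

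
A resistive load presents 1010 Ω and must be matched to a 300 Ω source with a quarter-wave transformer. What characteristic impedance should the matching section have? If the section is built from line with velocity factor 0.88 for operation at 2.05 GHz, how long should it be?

Z_qwt ≈ 550 Ω; length ≈ 3.22 cm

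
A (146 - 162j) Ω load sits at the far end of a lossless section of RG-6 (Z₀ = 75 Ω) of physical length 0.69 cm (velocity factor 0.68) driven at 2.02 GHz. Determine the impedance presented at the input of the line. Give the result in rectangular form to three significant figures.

Z_in ≈ 37.2 − j80.9 Ω

λ = v/f = 0.68·c / 2.02 GHz = 0.101 m
βl = 2π·l/λ = 2π × 0.0683 = 24.6°
tan(βl) = tan(24.6°) = 0.458
Z_in = Z_0·(Z_L + jZ_0·tanβl)/(Z_0 + jZ_L·tanβl)
     = 75·(146 − j128)/(149 + j66.8)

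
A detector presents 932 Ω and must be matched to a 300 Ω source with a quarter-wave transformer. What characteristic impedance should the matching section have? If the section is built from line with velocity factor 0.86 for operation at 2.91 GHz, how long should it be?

Z_qwt ≈ 529 Ω; length ≈ 2.22 cm

Z_qwt = √(Z_0·R_L) = √(300 × 932) = √279600
λ = 0.86·c/f = 0.0887 m, so l = λ/4 = 0.0222 m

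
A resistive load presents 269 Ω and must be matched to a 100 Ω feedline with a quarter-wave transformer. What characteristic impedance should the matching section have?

Z_qwt = √(Z_0·R_L) = √(100 × 269) = √26900

Z_qwt ≈ 164 Ω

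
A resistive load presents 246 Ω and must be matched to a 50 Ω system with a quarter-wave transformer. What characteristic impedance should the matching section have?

Z_qwt ≈ 111 Ω

Z_qwt = √(Z_0·R_L) = √(50 × 246) = √12300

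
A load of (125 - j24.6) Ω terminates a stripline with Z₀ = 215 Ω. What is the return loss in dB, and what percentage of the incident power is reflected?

RL ≈ 11.3 dB; 7.49% of incident power reflected

Γ = (-90 − j24.6)/(340 − j24.6), |Γ| = 0.274
RL = −20·log₁₀(0.274) = 11.3 dB
P_refl/P_inc = |Γ|² = 0.0749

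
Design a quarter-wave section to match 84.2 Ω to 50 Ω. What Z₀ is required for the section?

Z_qwt ≈ 64.9 Ω

Z_qwt = √(Z_0·R_L) = √(50 × 84.2) = √4210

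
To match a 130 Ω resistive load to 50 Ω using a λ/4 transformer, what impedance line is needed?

Z_qwt ≈ 80.6 Ω

Z_qwt = √(Z_0·R_L) = √(50 × 130) = √6500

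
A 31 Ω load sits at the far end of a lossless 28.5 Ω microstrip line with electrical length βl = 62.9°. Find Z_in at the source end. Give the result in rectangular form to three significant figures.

Z_in ≈ 27.1 − j1.85 Ω

tan(βl) = tan(62.9°) = 1.95
Z_in = Z_0·(Z_L + jZ_0·tanβl)/(Z_0 + jZ_L·tanβl)
     = 28.5·(31 + j55.7)/(28.5 + j60.6)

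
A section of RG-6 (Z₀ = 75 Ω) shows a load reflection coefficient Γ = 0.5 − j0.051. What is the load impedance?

Z_L = Z_0·(1 + Γ)/(1 − Γ) = 75·(1.5 − j0.051)/(0.5 + j0.051)

Z_L ≈ 222 − j30.3 Ω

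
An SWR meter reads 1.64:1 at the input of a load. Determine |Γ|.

|Γ| = (S − 1)/(S + 1) = (1.64 − 1)/(1.64 + 1) = 0.64/2.64

|Γ| ≈ 0.242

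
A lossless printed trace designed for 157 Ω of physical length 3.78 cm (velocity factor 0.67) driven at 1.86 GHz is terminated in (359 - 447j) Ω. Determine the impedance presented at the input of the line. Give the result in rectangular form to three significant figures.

Z_in ≈ 56.2 + j166 Ω

λ = v/f = 0.67·c / 1.86 GHz = 0.108 m
βl = 2π·l/λ = 2π × 0.35 = 126°
tan(βl) = tan(126°) = -1.38
Z_in = Z_0·(Z_L + jZ_0·tanβl)/(Z_0 + jZ_L·tanβl)
     = 157·(359 − j664)/(-460 − j495)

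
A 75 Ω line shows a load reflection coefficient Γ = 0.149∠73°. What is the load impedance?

Z_L = Z_0·(1 + Γ)/(1 − Γ) = 75·(1.04 + j0.142)/(0.956 − j0.142)

Z_L ≈ 78.4 + j22.9 Ω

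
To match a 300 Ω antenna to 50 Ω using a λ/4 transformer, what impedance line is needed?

Z_qwt = √(Z_0·R_L) = √(50 × 300) = √15000

Z_qwt ≈ 122 Ω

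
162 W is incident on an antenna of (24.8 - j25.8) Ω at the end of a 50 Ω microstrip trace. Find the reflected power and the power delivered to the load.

|Γ| = |(-25.2 − j25.8)/(74.8 − j25.8)| = 0.456
|Γ|² = 0.208
P_refl = |Γ|²·P_inc = 33.7 W, P_del = (1 − |Γ|²)·P_inc = 128 W

P_reflected ≈ 33.7 W; P_delivered ≈ 128 W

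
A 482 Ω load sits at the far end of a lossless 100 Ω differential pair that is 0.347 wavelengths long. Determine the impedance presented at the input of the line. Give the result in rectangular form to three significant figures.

Z_in ≈ 30.2 + j65.4 Ω

βl = 2π × 0.347 = 125°
tan(βl) = tan(125°) = -1.43
Z_in = Z_0·(Z_L + jZ_0·tanβl)/(Z_0 + jZ_L·tanβl)
     = 100·(482 − j143)/(100 − j690)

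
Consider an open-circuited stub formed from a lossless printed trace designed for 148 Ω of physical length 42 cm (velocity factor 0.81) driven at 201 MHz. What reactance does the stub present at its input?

X_in ≈ 104 Ω (inductive)

λ = v/f = 0.81·c / 201 MHz = 1.21 m
βl = 2π·l/λ = 2π × 0.347 = 125°
tan(βl) = -1.42
For an open-circuited stub, Z_in = −jZ_0·cot(βl) = −jZ_0/tan(βl)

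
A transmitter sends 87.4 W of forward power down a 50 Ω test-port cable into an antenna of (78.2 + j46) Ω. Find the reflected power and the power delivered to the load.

P_reflected ≈ 13.7 W; P_delivered ≈ 73.7 W

|Γ| = |(28.2 + j46)/(128.2 + j46)| = 0.396
|Γ|² = 0.157
P_refl = |Γ|²·P_inc = 13.7 W, P_del = (1 − |Γ|²)·P_inc = 73.7 W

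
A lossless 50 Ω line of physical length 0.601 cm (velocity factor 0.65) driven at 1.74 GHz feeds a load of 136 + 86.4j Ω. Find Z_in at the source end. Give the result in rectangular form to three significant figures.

λ = v/f = 0.65·c / 1.74 GHz = 0.112 m
βl = 2π·l/λ = 2π × 0.0536 = 19.3°
tan(βl) = tan(19.3°) = 0.35
Z_in = Z_0·(Z_L + jZ_0·tanβl)/(Z_0 + jZ_L·tanβl)
     = 50·(136 + j104)/(19.7 + j47.6)

Z_in ≈ 144 − j83.3 Ω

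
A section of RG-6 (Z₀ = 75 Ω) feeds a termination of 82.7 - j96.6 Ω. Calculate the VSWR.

Γ = (Z_L − Z_0)/(Z_L + Z_0) = (7.7 − j96.6)/(157.7 − j96.6)
|Γ| = 96.9/185 = 0.524
VSWR = (1 + |Γ|)/(1 − |Γ|) = 1.52/0.476

VSWR ≈ 3.2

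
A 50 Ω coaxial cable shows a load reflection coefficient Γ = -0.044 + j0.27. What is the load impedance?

Z_L = Z_0·(1 + Γ)/(1 − Γ) = 50·(0.956 + j0.27)/(1.04 − j0.27)

Z_L ≈ 39.8 + j23.2 Ω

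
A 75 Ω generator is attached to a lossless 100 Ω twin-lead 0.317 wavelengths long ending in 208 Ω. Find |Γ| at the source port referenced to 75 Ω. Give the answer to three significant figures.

βl = 2π × 0.317 = 114°
tan(βl) = -2.23
Z_in = Z_0·(Z_L + jZ_0·tanβl)/(Z_0 + jZ_L·tanβl) = 55.2 + j32.9 Ω
Γ_s = (Z_in − Z_s)/(Z_in + Z_s) = (-19.8 + j32.9)/(130 + j32.9), |Γ_s| = 0.286

|Γ| ≈ 0.286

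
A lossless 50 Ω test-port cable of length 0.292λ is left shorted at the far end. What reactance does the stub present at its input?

X_in ≈ -185 Ω (capacitive)

βl = 2π × 0.292 = 105°
tan(βl) = -3.7
For a shorted stub, Z_in = jZ_0·tan(βl)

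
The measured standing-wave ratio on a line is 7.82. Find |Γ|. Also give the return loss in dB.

|Γ| ≈ 0.773; return loss ≈ 2.23 dB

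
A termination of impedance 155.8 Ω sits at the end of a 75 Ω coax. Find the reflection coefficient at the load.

Γ = (Z_L − Z_0)/(Z_L + Z_0) = (155.8 − 75)/(155.8 + 75) = 80.8/230.8

Γ = 0.35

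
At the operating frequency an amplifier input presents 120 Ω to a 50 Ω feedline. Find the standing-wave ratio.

Γ = (120 − 50)/(120 + 50) = 0.412
VSWR = (1 + 0.412)/(1 − 0.412)

VSWR ≈ 2.4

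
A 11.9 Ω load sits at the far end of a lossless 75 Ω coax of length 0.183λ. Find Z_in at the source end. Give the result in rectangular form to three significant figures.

βl = 2π × 0.183 = 65.9°
tan(βl) = tan(65.9°) = 2.23
Z_in = Z_0·(Z_L + jZ_0·tanβl)/(Z_0 + jZ_L·tanβl)
     = 75·(11.9 + j168)/(75 + j26.6)

Z_in ≈ 63.3 + j145 Ω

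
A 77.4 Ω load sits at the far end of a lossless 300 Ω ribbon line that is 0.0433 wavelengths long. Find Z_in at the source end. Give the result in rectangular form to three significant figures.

Z_in ≈ 83 + j77.7 Ω

βl = 2π × 0.0433 = 15.6°
tan(βl) = tan(15.6°) = 0.279
Z_in = Z_0·(Z_L + jZ_0·tanβl)/(Z_0 + jZ_L·tanβl)
     = 300·(77.4 + j83.7)/(300 + j21.6)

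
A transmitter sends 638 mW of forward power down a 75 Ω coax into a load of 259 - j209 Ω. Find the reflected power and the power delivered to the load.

P_reflected ≈ 319 mW; P_delivered ≈ 319 mW

|Γ| = |(184 − j209)/(334 − j209)| = 0.707
|Γ|² = 0.499
P_refl = |Γ|²·P_inc = 319 mW, P_del = (1 − |Γ|²)·P_inc = 319 mW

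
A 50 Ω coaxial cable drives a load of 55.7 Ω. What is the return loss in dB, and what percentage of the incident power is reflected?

Γ = (55.7 − 50)/(55.7 + 50) = 0.0539
RL = −20·log₁₀(0.0539) = 25.4 dB
P_refl/P_inc = |Γ|² = 0.00291

RL ≈ 25.4 dB; 0.291% of incident power reflected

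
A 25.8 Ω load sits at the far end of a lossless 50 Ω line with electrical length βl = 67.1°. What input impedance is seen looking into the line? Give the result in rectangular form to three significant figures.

Z_in ≈ 68.4 + j34.8 Ω

tan(βl) = tan(67.1°) = 2.37
Z_in = Z_0·(Z_L + jZ_0·tanβl)/(Z_0 + jZ_L·tanβl)
     = 50·(25.8 + j118)/(50 + j61.1)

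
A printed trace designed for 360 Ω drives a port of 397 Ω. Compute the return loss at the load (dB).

Γ = (397 − 360)/(397 + 360) = 0.0489
RL = −20·log₁₀|Γ| = −20·log₁₀(0.0489)

RL ≈ 26.2 dB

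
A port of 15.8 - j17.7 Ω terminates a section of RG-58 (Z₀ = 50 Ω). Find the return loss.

RL ≈ 4.96 dB

Γ = (-34.2 − j17.7)/(65.8 − j17.7), |Γ| = 0.565
RL = −20·log₁₀|Γ| = −20·log₁₀(0.565)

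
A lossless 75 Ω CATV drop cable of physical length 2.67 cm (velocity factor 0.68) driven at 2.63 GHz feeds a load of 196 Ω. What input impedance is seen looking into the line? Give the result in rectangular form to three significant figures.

Z_in ≈ 39.1 + j40.4 Ω

λ = v/f = 0.68·c / 2.63 GHz = 0.0776 m
βl = 2π·l/λ = 2π × 0.344 = 124°
tan(βl) = tan(124°) = -1.49
Z_in = Z_0·(Z_L + jZ_0·tanβl)/(Z_0 + jZ_L·tanβl)
     = 75·(196 − j112)/(75 − j291)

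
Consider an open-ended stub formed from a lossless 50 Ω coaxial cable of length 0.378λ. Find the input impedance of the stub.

βl = 2π × 0.378 = 136°
tan(βl) = -0.963
For an open-ended stub, Z_in = −jZ_0·cot(βl) = −jZ_0/tan(βl)

Z_in ≈ +j51.9 Ω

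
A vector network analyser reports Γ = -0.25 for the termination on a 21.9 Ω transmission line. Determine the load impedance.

Z_L ≈ 13.1 Ω

Z_L = Z_0·(1 + Γ)/(1 − Γ) = 21.9·(0.75)/(1.25)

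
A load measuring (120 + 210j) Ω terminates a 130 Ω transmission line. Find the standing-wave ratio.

Γ = (Z_L − Z_0)/(Z_L + Z_0) = (-10 + j210)/(250 + j210)
|Γ| = 210/326 = 0.644
VSWR = (1 + |Γ|)/(1 − |Γ|) = 1.64/0.356

VSWR ≈ 4.62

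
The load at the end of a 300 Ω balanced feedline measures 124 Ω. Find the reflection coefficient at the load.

Γ = -0.415

Γ = (Z_L − Z_0)/(Z_L + Z_0) = (124 − 300)/(124 + 300) = -176/424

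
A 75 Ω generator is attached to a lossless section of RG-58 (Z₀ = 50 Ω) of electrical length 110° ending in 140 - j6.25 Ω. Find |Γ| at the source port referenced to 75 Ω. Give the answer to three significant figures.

tan(βl) = -2.75
Z_in = Z_0·(Z_L + jZ_0·tanβl)/(Z_0 + jZ_L·tanβl) = 20.1 + j16.5 Ω
Γ_s = (Z_in − Z_s)/(Z_in + Z_s) = (-54.9 + j16.5)/(95.1 + j16.5), |Γ_s| = 0.594

|Γ| ≈ 0.594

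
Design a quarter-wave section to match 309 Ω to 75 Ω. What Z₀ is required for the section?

Z_qwt ≈ 152 Ω

Z_qwt = √(Z_0·R_L) = √(75 × 309) = √23180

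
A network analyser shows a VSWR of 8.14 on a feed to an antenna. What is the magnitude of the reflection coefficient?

|Γ| ≈ 0.781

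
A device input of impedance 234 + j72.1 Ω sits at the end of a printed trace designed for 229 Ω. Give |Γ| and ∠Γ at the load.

Γ = (Z_L − Z_0)/(Z_L + Z_0) = (5 + j72.1)/(463 + j72.1)
|Γ| = 72.3/469 = 0.154

Γ ≈ 0.154 ∠ 77.2°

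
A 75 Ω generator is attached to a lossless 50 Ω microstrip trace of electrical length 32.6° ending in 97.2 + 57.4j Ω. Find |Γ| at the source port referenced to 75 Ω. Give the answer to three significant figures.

tan(βl) = 0.64
Z_in = Z_0·(Z_L + jZ_0·tanβl)/(Z_0 + jZ_L·tanβl) = 84.7 − j60.1 Ω
Γ_s = (Z_in − Z_s)/(Z_in + Z_s) = (9.73 − j60.1)/(160 − j60.1), |Γ_s| = 0.357

|Γ| ≈ 0.357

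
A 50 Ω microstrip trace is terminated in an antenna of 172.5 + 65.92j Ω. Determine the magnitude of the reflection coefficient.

Γ = (Z_L − Z_0)/(Z_L + Z_0) = (122.5 + j65.92)/(222.5 + j65.92)
|Γ| = 139/232

|Γ| ≈ 0.599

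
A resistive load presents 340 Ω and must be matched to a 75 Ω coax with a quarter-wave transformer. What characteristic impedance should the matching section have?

Z_qwt ≈ 160 Ω

Z_qwt = √(Z_0·R_L) = √(75 × 340) = √25500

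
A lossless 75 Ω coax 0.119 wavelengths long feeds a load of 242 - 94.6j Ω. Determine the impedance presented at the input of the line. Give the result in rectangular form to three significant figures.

βl = 2π × 0.119 = 42.8°
tan(βl) = tan(42.8°) = 0.927
Z_in = Z_0·(Z_L + jZ_0·tanβl)/(Z_0 + jZ_L·tanβl)
     = 75·(242 − j25.1)/(163 + j224)

Z_in ≈ 32.9 − j57 Ω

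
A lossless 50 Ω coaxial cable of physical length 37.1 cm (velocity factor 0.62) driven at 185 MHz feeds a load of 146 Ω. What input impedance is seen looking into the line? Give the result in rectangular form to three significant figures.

λ = v/f = 0.62·c / 185 MHz = 1.01 m
βl = 2π·l/λ = 2π × 0.369 = 133°
tan(βl) = tan(133°) = -1.08
Z_in = Z_0·(Z_L + jZ_0·tanβl)/(Z_0 + jZ_L·tanβl)
     = 50·(146 − j53.9)/(50 − j157)

Z_in ≈ 28.9 + j37.2 Ω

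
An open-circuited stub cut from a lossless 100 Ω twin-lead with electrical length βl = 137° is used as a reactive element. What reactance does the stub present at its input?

X_in ≈ 107 Ω (inductive)

tan(βl) = -0.933
For an open-circuited stub, Z_in = −jZ_0·cot(βl) = −jZ_0/tan(βl)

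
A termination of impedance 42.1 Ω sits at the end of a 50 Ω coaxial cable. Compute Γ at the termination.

Γ = -0.0858

Γ = (Z_L − Z_0)/(Z_L + Z_0) = (42.1 − 50)/(42.1 + 50) = -7.9/92.1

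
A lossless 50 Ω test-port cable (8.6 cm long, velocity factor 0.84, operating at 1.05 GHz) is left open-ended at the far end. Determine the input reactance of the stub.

X_in ≈ 40.5 Ω (inductive)

λ = v/f = 0.84·c / 1.05 GHz = 0.24 m
βl = 2π·l/λ = 2π × 0.358 = 129°
tan(βl) = -1.23
For an open-ended stub, Z_in = −jZ_0·cot(βl) = −jZ_0/tan(βl)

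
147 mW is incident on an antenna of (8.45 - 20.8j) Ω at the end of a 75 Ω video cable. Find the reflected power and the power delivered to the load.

|Γ| = |(-66.55 − j20.8)/(83.45 − j20.8)| = 0.811
|Γ|² = 0.657
P_refl = |Γ|²·P_inc = 96.6 mW, P_del = (1 − |Γ|²)·P_inc = 50.4 mW

P_reflected ≈ 96.6 mW; P_delivered ≈ 50.4 mW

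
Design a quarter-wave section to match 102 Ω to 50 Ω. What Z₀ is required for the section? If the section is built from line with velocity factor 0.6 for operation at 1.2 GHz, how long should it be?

Z_qwt ≈ 71.4 Ω; length ≈ 3.75 cm

Z_qwt = √(Z_0·R_L) = √(50 × 102) = √5100
λ = 0.6·c/f = 0.15 m, so l = λ/4 = 0.0375 m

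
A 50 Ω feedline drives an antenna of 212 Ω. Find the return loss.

RL ≈ 4.18 dB

Γ = (212 − 50)/(212 + 50) = 0.618
RL = −20·log₁₀|Γ| = −20·log₁₀(0.618)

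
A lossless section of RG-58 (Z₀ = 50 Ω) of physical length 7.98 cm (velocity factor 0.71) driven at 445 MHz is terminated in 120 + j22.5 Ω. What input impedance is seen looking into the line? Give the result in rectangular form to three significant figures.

λ = v/f = 0.71·c / 445 MHz = 0.479 m
βl = 2π·l/λ = 2π × 0.167 = 60°
tan(βl) = tan(60°) = 1.73
Z_in = Z_0·(Z_L + jZ_0·tanβl)/(Z_0 + jZ_L·tanβl)
     = 50·(120 + j109)/(11 + j208)

Z_in ≈ 27.7 − j27.4 Ω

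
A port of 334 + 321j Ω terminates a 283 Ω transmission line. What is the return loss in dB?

Γ = (51 + j321)/(617 + j321), |Γ| = 0.467
RL = −20·log₁₀|Γ| = −20·log₁₀(0.467)

RL ≈ 6.61 dB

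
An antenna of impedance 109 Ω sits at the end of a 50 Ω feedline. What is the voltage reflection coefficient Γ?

Γ = (Z_L − Z_0)/(Z_L + Z_0) = (109 − 50)/(109 + 50) = 59/159

Γ = 0.371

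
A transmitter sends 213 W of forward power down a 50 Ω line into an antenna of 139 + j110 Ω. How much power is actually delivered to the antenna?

P_delivered ≈ 124 W

|Γ| = |(89 + j110)/(189 + j110)| = 0.647
|Γ|² = 0.419
P_refl = |Γ|²·P_inc = 89.2 W, P_del = (1 − |Γ|²)·P_inc = 124 W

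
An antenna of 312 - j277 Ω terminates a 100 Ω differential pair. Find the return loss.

Γ = (212 − j277)/(412 − j277), |Γ| = 0.703
RL = −20·log₁₀|Γ| = −20·log₁₀(0.703)

RL ≈ 3.07 dB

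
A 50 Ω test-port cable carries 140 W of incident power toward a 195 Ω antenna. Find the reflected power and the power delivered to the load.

Γ = (195 − 50)/(195 + 50) = 0.592
|Γ|² = 0.35
P_refl = |Γ|²·P_inc = 49 W, P_del = (1 − |Γ|²)·P_inc = 91 W

P_reflected ≈ 49 W; P_delivered ≈ 91 W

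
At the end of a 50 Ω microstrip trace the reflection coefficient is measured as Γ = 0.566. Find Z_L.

Z_L ≈ 180 Ω

Z_L = Z_0·(1 + Γ)/(1 − Γ) = 50·(1.57)/(0.434)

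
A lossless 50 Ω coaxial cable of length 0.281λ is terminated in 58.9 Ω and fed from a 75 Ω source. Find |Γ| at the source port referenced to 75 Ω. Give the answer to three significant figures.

|Γ| ≈ 0.273

βl = 2π × 0.281 = 101°
tan(βl) = -5.07
Z_in = Z_0·(Z_L + jZ_0·tanβl)/(Z_0 + jZ_L·tanβl) = 42.9 + j2.68 Ω
Γ_s = (Z_in − Z_s)/(Z_in + Z_s) = (-32.1 + j2.68)/(118 + j2.68), |Γ_s| = 0.273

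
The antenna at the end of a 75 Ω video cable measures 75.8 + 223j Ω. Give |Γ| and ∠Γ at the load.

Γ = (Z_L − Z_0)/(Z_L + Z_0) = (0.8 + j223)/(150.8 + j223)
|Γ| = 223/269 = 0.828

Γ ≈ 0.828 ∠ 33.9°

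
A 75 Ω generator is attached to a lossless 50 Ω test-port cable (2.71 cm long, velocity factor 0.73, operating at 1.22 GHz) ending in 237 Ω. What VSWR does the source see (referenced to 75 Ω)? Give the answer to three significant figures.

VSWR ≈ 5.8

λ = v/f = 0.73·c / 1.22 GHz = 0.18 m
βl = 2π·l/λ = 2π × 0.151 = 54.3°
tan(βl) = 1.39
Z_in = Z_0·(Z_L + jZ_0·tanβl)/(Z_0 + jZ_L·tanβl) = 15.6 − j33.5 Ω
Γ_s = (Z_in − Z_s)/(Z_in + Z_s) = (-59.4 − j33.5)/(90.6 − j33.5), |Γ_s| = 0.706
VSWR = (1 + |Γ_s|)/(1 − |Γ_s|)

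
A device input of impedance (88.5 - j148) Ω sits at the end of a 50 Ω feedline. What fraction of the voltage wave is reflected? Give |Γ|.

Γ = (Z_L − Z_0)/(Z_L + Z_0) = (38.5 − j148)/(138.5 − j148)
|Γ| = 153/203

|Γ| ≈ 0.754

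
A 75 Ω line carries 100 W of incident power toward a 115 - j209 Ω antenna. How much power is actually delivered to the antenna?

|Γ| = |(40 − j209)/(190 − j209)| = 0.753
|Γ|² = 0.568
P_refl = |Γ|²·P_inc = 56.8 W, P_del = (1 − |Γ|²)·P_inc = 43.2 W

P_delivered ≈ 43.2 W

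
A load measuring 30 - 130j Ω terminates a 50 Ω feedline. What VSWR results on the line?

Γ = (Z_L − Z_0)/(Z_L + Z_0) = (-20 − j130)/(80 − j130)
|Γ| = 132/153 = 0.862
VSWR = (1 + |Γ|)/(1 − |Γ|) = 1.86/0.138

VSWR ≈ 13.5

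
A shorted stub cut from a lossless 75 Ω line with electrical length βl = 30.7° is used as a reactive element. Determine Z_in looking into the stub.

tan(βl) = 0.594
For a shorted stub, Z_in = jZ_0·tan(βl)

Z_in ≈ +j44.5 Ω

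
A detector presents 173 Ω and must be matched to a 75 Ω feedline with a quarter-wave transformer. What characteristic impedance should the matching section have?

Z_qwt ≈ 114 Ω

Z_qwt = √(Z_0·R_L) = √(75 × 173) = √12980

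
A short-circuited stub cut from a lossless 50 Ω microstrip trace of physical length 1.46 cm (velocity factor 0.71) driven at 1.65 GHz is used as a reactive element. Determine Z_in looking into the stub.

λ = v/f = 0.71·c / 1.65 GHz = 0.129 m
βl = 2π·l/λ = 2π × 0.113 = 40.7°
tan(βl) = 0.861
For a short-circuited stub, Z_in = jZ_0·tan(βl)

Z_in ≈ +j43 Ω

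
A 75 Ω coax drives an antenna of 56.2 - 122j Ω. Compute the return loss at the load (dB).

RL ≈ 3.24 dB

Γ = (-18.8 − j122)/(131.2 − j122), |Γ| = 0.689
RL = −20·log₁₀|Γ| = −20·log₁₀(0.689)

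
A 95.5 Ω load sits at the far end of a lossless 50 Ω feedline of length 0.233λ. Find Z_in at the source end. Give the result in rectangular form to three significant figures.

βl = 2π × 0.233 = 83.9°
tan(βl) = tan(83.9°) = 9.33
Z_in = Z_0·(Z_L + jZ_0·tanβl)/(Z_0 + jZ_L·tanβl)
     = 50·(95.5 + j466)/(50 + j891)

Z_in ≈ 26.4 − j3.88 Ω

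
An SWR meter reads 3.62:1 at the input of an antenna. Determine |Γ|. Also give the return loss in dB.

|Γ| = (S − 1)/(S + 1) = (3.62 − 1)/(3.62 + 1) = 2.62/4.62
RL = −20·log₁₀|Γ| = −20·log₁₀(0.567)

|Γ| ≈ 0.567; return loss ≈ 4.93 dB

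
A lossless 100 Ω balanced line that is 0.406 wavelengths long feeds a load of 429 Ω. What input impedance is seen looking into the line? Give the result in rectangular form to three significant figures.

βl = 2π × 0.406 = 146°
tan(βl) = tan(146°) = -0.67
Z_in = Z_0·(Z_L + jZ_0·tanβl)/(Z_0 + jZ_L·tanβl)
     = 100·(429 − j67)/(100 − j288)

Z_in ≈ 67.1 + j126 Ω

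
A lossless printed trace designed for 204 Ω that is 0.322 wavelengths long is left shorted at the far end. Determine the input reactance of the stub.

βl = 2π × 0.322 = 116°
tan(βl) = -2.06
For a shorted stub, Z_in = jZ_0·tan(βl)

X_in ≈ -420 Ω (capacitive)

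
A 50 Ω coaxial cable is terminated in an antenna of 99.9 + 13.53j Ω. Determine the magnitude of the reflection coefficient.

Γ = (Z_L − Z_0)/(Z_L + Z_0) = (49.9 + j13.53)/(149.9 + j13.53)
|Γ| = 51.7/151

|Γ| ≈ 0.344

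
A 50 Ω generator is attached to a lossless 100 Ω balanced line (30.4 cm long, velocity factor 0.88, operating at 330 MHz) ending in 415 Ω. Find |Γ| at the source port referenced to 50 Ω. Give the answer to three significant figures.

λ = v/f = 0.88·c / 330 MHz = 0.8 m
βl = 2π·l/λ = 2π × 0.38 = 137°
tan(βl) = -0.939
Z_in = Z_0·(Z_L + jZ_0·tanβl)/(Z_0 + jZ_L·tanβl) = 48.2 + j94.1 Ω
Γ_s = (Z_in − Z_s)/(Z_in + Z_s) = (-1.76 + j94.1)/(98.2 + j94.1), |Γ_s| = 0.692

|Γ| ≈ 0.692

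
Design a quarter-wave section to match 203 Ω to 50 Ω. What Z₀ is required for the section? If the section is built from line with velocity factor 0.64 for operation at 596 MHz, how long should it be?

Z_qwt = √(Z_0·R_L) = √(50 × 203) = √10150
λ = 0.64·c/f = 0.322 m, so l = λ/4 = 0.0805 m

Z_qwt ≈ 101 Ω; length ≈ 8.05 cm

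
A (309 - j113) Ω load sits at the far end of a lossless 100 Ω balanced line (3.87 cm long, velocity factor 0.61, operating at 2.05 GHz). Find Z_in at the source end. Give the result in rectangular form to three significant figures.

Z_in ≈ 174 + j162 Ω

λ = v/f = 0.61·c / 2.05 GHz = 0.0893 m
βl = 2π·l/λ = 2π × 0.434 = 156°
tan(βl) = tan(156°) = -0.444
Z_in = Z_0·(Z_L + jZ_0·tanβl)/(Z_0 + jZ_L·tanβl)
     = 100·(309 − j157)/(49.9 − j137)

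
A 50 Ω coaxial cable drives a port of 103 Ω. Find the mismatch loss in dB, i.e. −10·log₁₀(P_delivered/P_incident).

Γ = (103 − 50)/(103 + 50) = 0.346
|Γ|² = 0.12, so P_del/P_inc = 1 − |Γ|² = 0.88
ML = −10·log₁₀(1 − |Γ|²)

mismatch loss ≈ 0.555 dB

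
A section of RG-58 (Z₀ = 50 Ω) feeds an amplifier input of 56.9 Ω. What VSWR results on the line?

For a purely resistive load, VSWR = R_L/Z_0 or Z_0/R_L (whichever > 1) = 56.9/50

VSWR ≈ 1.14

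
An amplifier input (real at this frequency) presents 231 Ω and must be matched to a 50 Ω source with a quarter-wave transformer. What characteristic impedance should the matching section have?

Z_qwt ≈ 107 Ω

Z_qwt = √(Z_0·R_L) = √(50 × 231) = √11550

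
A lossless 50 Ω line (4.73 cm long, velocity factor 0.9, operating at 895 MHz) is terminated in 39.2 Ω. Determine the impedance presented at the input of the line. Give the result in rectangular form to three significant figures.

Z_in ≈ 53.5 + j12.1 Ω

λ = v/f = 0.9·c / 895 MHz = 0.302 m
βl = 2π·l/λ = 2π × 0.157 = 56.4°
tan(βl) = tan(56.4°) = 1.51
Z_in = Z_0·(Z_L + jZ_0·tanβl)/(Z_0 + jZ_L·tanβl)
     = 50·(39.2 + j75.4)/(50 + j59.1)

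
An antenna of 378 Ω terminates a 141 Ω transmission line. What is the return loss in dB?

RL ≈ 6.81 dB

Γ = (378 − 141)/(378 + 141) = 0.457
RL = −20·log₁₀|Γ| = −20·log₁₀(0.457)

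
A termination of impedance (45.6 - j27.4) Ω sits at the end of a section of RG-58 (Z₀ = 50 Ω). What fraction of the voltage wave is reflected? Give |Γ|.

|Γ| ≈ 0.279

Γ = (Z_L − Z_0)/(Z_L + Z_0) = (-4.4 − j27.4)/(95.6 − j27.4)
|Γ| = 27.8/99.4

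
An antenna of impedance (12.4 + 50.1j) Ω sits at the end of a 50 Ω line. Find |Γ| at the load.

Γ = (Z_L − Z_0)/(Z_L + Z_0) = (-37.6 + j50.1)/(62.4 + j50.1)
|Γ| = 62.6/80

|Γ| ≈ 0.783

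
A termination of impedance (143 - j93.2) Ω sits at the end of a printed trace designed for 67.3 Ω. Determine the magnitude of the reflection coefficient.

|Γ| ≈ 0.522

Γ = (Z_L − Z_0)/(Z_L + Z_0) = (75.7 − j93.2)/(210.3 − j93.2)
|Γ| = 120/230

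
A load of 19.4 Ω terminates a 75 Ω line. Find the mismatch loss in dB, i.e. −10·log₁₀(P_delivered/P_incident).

mismatch loss ≈ 1.85 dB

Γ = (19.4 − 75)/(19.4 + 75) = -0.589
|Γ|² = 0.347, so P_del/P_inc = 1 − |Γ|² = 0.653
ML = −10·log₁₀(1 − |Γ|²)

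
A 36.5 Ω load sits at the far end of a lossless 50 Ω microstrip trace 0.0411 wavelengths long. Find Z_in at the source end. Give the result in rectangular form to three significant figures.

Z_in ≈ 37.6 + j5.95 Ω

βl = 2π × 0.0411 = 14.8°
tan(βl) = tan(14.8°) = 0.264
Z_in = Z_0·(Z_L + jZ_0·tanβl)/(Z_0 + jZ_L·tanβl)
     = 50·(36.5 + j13.2)/(50 + j9.64)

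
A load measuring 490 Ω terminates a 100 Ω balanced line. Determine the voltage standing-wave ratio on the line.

Γ = (490 − 100)/(490 + 100) = 0.661
VSWR = (1 + 0.661)/(1 − 0.661)

VSWR ≈ 4.9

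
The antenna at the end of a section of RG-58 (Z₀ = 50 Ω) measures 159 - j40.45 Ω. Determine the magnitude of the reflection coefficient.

Γ = (Z_L − Z_0)/(Z_L + Z_0) = (109 − j40.45)/(209 − j40.45)
|Γ| = 116/213

|Γ| ≈ 0.546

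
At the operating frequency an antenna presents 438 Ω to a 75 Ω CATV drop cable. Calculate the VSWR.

VSWR ≈ 5.84

Γ = (438 − 75)/(438 + 75) = 0.708
VSWR = (1 + 0.708)/(1 − 0.708)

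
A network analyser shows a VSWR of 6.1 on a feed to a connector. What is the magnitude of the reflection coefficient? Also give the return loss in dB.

|Γ| = (S − 1)/(S + 1) = (6.1 − 1)/(6.1 + 1) = 5.1/7.1
RL = −20·log₁₀|Γ| = −20·log₁₀(0.718)

|Γ| ≈ 0.718; return loss ≈ 2.87 dB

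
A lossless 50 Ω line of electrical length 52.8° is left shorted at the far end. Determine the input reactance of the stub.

X_in ≈ 65.9 Ω (inductive)

tan(βl) = 1.32
For a shorted stub, Z_in = jZ_0·tan(βl)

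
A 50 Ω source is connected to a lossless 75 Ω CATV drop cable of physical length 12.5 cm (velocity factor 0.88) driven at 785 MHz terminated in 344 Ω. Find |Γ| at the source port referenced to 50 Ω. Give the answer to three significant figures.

|Γ| ≈ 0.663

λ = v/f = 0.88·c / 785 MHz = 0.336 m
βl = 2π·l/λ = 2π × 0.372 = 134°
tan(βl) = -1.04
Z_in = Z_0·(Z_L + jZ_0·tanβl)/(Z_0 + jZ_L·tanβl) = 30.1 + j65.6 Ω
Γ_s = (Z_in − Z_s)/(Z_in + Z_s) = (-19.9 + j65.6)/(80.1 + j65.6), |Γ_s| = 0.663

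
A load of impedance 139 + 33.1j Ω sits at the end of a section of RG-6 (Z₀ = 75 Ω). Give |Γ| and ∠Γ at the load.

Γ = (Z_L − Z_0)/(Z_L + Z_0) = (64 + j33.1)/(214 + j33.1)
|Γ| = 72.1/217 = 0.333

Γ ≈ 0.333 ∠ 18.6°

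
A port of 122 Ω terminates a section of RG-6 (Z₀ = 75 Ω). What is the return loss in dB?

Γ = (122 − 75)/(122 + 75) = 0.239
RL = −20·log₁₀|Γ| = −20·log₁₀(0.239)

RL ≈ 12.4 dB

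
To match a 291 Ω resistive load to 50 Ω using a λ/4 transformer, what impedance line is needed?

Z_qwt = √(Z_0·R_L) = √(50 × 291) = √14550

Z_qwt ≈ 121 Ω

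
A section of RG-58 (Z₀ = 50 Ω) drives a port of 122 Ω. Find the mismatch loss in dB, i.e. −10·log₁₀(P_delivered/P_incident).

mismatch loss ≈ 0.837 dB

Γ = (122 − 50)/(122 + 50) = 0.419
|Γ|² = 0.175, so P_del/P_inc = 1 − |Γ|² = 0.825
ML = −10·log₁₀(1 − |Γ|²)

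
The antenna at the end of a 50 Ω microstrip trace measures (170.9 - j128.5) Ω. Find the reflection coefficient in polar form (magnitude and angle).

Γ ≈ 0.69 ∠ -16.6°

Γ = (Z_L − Z_0)/(Z_L + Z_0) = (120.9 − j128.5)/(220.9 − j128.5)
|Γ| = 176/256 = 0.69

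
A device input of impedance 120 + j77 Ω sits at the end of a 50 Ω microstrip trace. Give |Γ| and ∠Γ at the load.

Γ = (Z_L − Z_0)/(Z_L + Z_0) = (70 + j77)/(170 + j77)
|Γ| = 104/187 = 0.558

Γ ≈ 0.558 ∠ 23.4°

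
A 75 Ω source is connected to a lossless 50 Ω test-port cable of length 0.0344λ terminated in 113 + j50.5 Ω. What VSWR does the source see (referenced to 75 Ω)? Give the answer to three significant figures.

βl = 2π × 0.0344 = 12.4°
tan(βl) = 0.22
Z_in = Z_0·(Z_L + jZ_0·tanβl)/(Z_0 + jZ_L·tanβl) = 139 − j9.66 Ω
Γ_s = (Z_in − Z_s)/(Z_in + Z_s) = (64 − j9.66)/(214 − j9.66), |Γ_s| = 0.302
VSWR = (1 + |Γ_s|)/(1 − |Γ_s|)

VSWR ≈ 1.87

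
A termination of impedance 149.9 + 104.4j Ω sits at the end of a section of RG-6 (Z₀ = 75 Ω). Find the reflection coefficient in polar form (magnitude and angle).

Γ ≈ 0.518 ∠ 29.4°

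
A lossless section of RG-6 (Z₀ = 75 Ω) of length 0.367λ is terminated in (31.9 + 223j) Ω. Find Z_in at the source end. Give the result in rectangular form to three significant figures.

βl = 2π × 0.367 = 132°
tan(βl) = tan(132°) = -1.11
Z_in = Z_0·(Z_L + jZ_0·tanβl)/(Z_0 + jZ_L·tanβl)
     = 75·(31.9 + j140)/(322 − j35.3)

Z_in ≈ 3.81 + j33.1 Ω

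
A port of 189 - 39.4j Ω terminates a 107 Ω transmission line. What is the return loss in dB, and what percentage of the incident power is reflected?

RL ≈ 10.3 dB; 9.28% of incident power reflected

Γ = (82 − j39.4)/(296 − j39.4), |Γ| = 0.305
RL = −20·log₁₀(0.305) = 10.3 dB
P_refl/P_inc = |Γ|² = 0.0928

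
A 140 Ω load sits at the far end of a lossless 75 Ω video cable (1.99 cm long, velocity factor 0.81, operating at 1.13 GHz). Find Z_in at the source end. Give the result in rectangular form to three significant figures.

Z_in ≈ 80 − j48.9 Ω

λ = v/f = 0.81·c / 1.13 GHz = 0.215 m
βl = 2π·l/λ = 2π × 0.0925 = 33.3°
tan(βl) = tan(33.3°) = 0.657
Z_in = Z_0·(Z_L + jZ_0·tanβl)/(Z_0 + jZ_L·tanβl)
     = 75·(140 + j49.3)/(75 + j92)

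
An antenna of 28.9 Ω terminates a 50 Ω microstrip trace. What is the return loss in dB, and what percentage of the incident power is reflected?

Γ = (28.9 − 50)/(28.9 + 50) = -0.267
RL = −20·log₁₀(0.267) = 11.5 dB
P_refl/P_inc = |Γ|² = 0.0715

RL ≈ 11.5 dB; 7.15% of incident power reflected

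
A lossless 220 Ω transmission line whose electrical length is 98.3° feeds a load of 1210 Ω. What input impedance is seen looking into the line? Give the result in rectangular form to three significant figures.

Z_in ≈ 40.8 + j31 Ω

tan(βl) = tan(98.3°) = -6.85
Z_in = Z_0·(Z_L + jZ_0·tanβl)/(Z_0 + jZ_L·tanβl)
     = 220·(1210 − j1510)/(220 − j8290)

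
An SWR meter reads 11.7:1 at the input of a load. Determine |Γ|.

|Γ| = (S − 1)/(S + 1) = (11.7 − 1)/(11.7 + 1) = 10.7/12.7

|Γ| ≈ 0.843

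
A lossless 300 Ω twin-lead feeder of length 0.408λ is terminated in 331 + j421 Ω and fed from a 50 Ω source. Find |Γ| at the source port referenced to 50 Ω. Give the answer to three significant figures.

|Γ| ≈ 0.753

βl = 2π × 0.408 = 147°
tan(βl) = -0.652
Z_in = Z_0·(Z_L + jZ_0·tanβl)/(Z_0 + jZ_L·tanβl) = 113 + j160 Ω
Γ_s = (Z_in − Z_s)/(Z_in + Z_s) = (62.7 + j160)/(163 + j160), |Γ_s| = 0.753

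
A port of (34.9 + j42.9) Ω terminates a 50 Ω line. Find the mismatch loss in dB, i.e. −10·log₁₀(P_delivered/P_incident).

mismatch loss ≈ 1.13 dB

Γ = (-15.1 + j42.9)/(84.9 + j42.9), |Γ| = 0.478
|Γ|² = 0.229, so P_del/P_inc = 1 − |Γ|² = 0.771
ML = −10·log₁₀(1 − |Γ|²)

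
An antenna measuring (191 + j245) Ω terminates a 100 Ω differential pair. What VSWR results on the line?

VSWR ≈ 5.39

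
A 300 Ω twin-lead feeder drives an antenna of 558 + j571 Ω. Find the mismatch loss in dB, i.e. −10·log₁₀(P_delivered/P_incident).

Γ = (258 + j571)/(858 + j571), |Γ| = 0.608
|Γ|² = 0.37, so P_del/P_inc = 1 − |Γ|² = 0.63
ML = −10·log₁₀(1 − |Γ|²)

mismatch loss ≈ 2 dB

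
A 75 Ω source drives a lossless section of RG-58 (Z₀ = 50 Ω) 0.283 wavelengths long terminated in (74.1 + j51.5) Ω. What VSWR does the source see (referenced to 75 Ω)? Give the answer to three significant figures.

βl = 2π × 0.283 = 102°
tan(βl) = -4.75
Z_in = Z_0·(Z_L + jZ_0·tanβl)/(Z_0 + jZ_L·tanβl) = 20.7 − j6.82 Ω
Γ_s = (Z_in − Z_s)/(Z_in + Z_s) = (-54.3 − j6.82)/(95.7 − j6.82), |Γ_s| = 0.57
VSWR = (1 + |Γ_s|)/(1 − |Γ_s|)

VSWR ≈ 3.65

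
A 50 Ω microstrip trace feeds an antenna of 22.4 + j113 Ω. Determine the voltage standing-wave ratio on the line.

VSWR ≈ 14

Γ = (Z_L − Z_0)/(Z_L + Z_0) = (-27.6 + j113)/(72.4 + j113)
|Γ| = 116/134 = 0.867
VSWR = (1 + |Γ|)/(1 − |Γ|) = 1.87/0.133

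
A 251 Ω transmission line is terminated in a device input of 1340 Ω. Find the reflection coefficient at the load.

Γ = 0.684

Γ = (Z_L − Z_0)/(Z_L + Z_0) = (1340 − 251)/(1340 + 251) = 1089/1591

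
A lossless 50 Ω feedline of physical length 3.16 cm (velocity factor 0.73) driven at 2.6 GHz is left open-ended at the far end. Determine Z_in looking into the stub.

Z_in ≈ +j50.1 Ω

λ = v/f = 0.73·c / 2.6 GHz = 0.0842 m
βl = 2π·l/λ = 2π × 0.375 = 135°
tan(βl) = -0.998
For an open-ended stub, Z_in = −jZ_0·cot(βl) = −jZ_0/tan(βl)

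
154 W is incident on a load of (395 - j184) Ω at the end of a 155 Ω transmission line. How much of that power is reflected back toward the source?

|Γ| = |(240 − j184)/(550 − j184)| = 0.521
|Γ|² = 0.272
P_refl = |Γ|²·P_inc = 41.9 W, P_del = (1 − |Γ|²)·P_inc = 112 W

P_reflected ≈ 41.9 W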